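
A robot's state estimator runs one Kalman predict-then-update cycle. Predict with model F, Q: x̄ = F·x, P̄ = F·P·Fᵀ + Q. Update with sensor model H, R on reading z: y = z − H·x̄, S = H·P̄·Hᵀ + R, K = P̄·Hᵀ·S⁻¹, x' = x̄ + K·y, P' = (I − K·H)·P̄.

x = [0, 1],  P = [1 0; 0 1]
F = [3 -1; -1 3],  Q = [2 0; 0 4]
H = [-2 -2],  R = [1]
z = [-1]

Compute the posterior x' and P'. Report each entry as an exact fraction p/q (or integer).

x̄ = F·x = [-1, 3]
P̄ = F·P·Fᵀ + Q = [12 -6; -6 14]
y = z − H·x̄ = [3]
S = H·P̄·Hᵀ + R = [57]
K = P̄·Hᵀ·S⁻¹ = [-4/19; -16/57]
x' = x̄ + K·y = [-31/19, 41/19]
P' = (I − K·H)·P̄ = [180/19 -178/19; -178/19 542/57]

x' = [-31/19, 41/19]
P' = [180/19 -178/19; -178/19 542/57]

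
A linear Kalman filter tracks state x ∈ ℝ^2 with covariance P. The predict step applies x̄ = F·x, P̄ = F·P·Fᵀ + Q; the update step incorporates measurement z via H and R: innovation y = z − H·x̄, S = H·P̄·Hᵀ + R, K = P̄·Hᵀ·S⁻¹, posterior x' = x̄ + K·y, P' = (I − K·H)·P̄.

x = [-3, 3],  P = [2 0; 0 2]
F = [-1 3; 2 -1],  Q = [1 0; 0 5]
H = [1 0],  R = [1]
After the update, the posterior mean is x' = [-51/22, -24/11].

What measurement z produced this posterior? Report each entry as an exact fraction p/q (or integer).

x̄ = F·x = [12, -9]
P̄ = F·P·Fᵀ + Q = [21 -10; -10 15]
S = H·P̄·Hᵀ + R = [22]
K = P̄·Hᵀ·S⁻¹ = [21/22; -5/11]
x' − x̄ = [-315/22, 75/11] = K·y
y = (KᵀK)⁻¹·Kᵀ·(x' − x̄) = [-15]
z = y + H·x̄ = [-15] + [12] = [-3]

z = [-3]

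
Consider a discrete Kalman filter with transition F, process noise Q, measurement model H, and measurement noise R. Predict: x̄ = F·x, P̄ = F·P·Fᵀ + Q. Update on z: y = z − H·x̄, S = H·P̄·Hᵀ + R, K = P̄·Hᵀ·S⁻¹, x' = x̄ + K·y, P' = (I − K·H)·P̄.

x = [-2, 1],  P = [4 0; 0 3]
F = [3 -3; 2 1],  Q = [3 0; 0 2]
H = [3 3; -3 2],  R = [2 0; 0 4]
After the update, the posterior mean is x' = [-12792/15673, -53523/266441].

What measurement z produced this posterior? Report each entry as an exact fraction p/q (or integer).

z = [-3, 2]

x̄ = F·x = [-9, -3]
P̄ = F·P·Fᵀ + Q = [66 15; 15 21]
S = H·P̄·Hᵀ + R = [1055 -513; -513 502]
K = P̄·Hᵀ·S⁻¹ = [2106/15673 -3093/15673; 52677/266441 52239/266441]
x' − x̄ = [128265/15673, 745800/266441] = K·y
y = (KᵀK)⁻¹·Kᵀ·(x' − x̄) = [33, -19]
z = y + H·x̄ = [33, -19] + [-36, 21] = [-3, 2]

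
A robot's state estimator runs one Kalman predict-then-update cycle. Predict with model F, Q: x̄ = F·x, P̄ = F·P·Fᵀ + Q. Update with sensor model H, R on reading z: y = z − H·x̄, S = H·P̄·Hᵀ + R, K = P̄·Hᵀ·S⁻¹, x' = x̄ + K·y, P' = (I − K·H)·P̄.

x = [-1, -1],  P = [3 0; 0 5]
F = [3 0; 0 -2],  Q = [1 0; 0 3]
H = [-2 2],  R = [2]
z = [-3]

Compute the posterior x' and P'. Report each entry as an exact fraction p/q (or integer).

x̄ = F·x = [-3, 2]
P̄ = F·P·Fᵀ + Q = [28 0; 0 23]
y = z − H·x̄ = [-13]
S = H·P̄·Hᵀ + R = [206]
K = P̄·Hᵀ·S⁻¹ = [-28/103; 23/103]
x' = x̄ + K·y = [55/103, -93/103]
P' = (I − K·H)·P̄ = [1316/103 1288/103; 1288/103 1311/103]

x' = [55/103, -93/103]
P' = [1316/103 1288/103; 1288/103 1311/103]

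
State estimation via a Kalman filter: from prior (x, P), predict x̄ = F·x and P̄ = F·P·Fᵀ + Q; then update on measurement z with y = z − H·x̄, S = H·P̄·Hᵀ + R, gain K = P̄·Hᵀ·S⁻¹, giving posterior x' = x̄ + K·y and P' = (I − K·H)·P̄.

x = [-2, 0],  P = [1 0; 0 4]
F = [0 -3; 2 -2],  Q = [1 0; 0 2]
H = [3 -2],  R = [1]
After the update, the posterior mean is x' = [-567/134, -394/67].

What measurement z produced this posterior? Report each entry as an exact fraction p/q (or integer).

x̄ = F·x = [0, -4]
P̄ = F·P·Fᵀ + Q = [37 24; 24 22]
S = H·P̄·Hᵀ + R = [134]
K = P̄·Hᵀ·S⁻¹ = [63/134; 14/67]
x' − x̄ = [-567/134, -126/67] = K·y
y = (KᵀK)⁻¹·Kᵀ·(x' − x̄) = [-9]
z = y + H·x̄ = [-9] + [8] = [-1]

z = [-1]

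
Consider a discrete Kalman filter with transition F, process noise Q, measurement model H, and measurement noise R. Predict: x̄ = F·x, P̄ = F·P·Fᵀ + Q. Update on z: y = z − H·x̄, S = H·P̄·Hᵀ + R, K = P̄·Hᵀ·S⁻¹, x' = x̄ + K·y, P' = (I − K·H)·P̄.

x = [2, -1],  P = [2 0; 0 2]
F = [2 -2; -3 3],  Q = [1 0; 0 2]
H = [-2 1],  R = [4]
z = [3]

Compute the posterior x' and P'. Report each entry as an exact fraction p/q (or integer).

x̄ = F·x = [6, -9]
P̄ = F·P·Fᵀ + Q = [17 -24; -24 38]
y = z − H·x̄ = [24]
S = H·P̄·Hᵀ + R = [206]
K = P̄·Hᵀ·S⁻¹ = [-29/103; 43/103]
x' = x̄ + K·y = [-78/103, 105/103]
P' = (I − K·H)·P̄ = [69/103 22/103; 22/103 216/103]

x' = [-78/103, 105/103]
P' = [69/103 22/103; 22/103 216/103]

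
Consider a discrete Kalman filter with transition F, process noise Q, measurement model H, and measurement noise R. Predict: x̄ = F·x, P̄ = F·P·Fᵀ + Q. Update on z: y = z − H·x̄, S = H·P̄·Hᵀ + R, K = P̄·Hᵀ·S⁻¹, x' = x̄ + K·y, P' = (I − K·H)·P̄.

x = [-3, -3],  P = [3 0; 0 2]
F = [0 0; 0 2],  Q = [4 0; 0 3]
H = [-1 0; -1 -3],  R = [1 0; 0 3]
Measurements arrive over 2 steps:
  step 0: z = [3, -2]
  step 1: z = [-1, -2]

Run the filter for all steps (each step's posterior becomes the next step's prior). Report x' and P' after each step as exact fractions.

step 0: x̄ = F·x = [0, -6]
step 0: P̄ = F·P·Fᵀ + Q = [4 0; 0 11]
step 0: y = z − H·x̄ = [3, -20]
step 0: S = H·P̄·Hᵀ + R = [5 4; 4 106]
step 0: K = P̄·Hᵀ·S⁻¹ = [-204/257 -2/257; 66/257 -165/514]
step 0: x' = x̄ + K·y = [-572/257, 306/257]
step 0: P' = (I − K·H)·P̄ = [204/257 -66/257; -66/257 209/514]
step 1: x̄ = F·x = [0, 612/257]
step 1: P̄ = F·P·Fᵀ + Q = [4 0; 0 1189/257]
step 1: y = z − H·x̄ = [-1, 1322/257]
step 1: S = H·P̄·Hᵀ + R = [5 4; 4 12500/257]
step 1: K = P̄·Hᵀ·S⁻¹ = [-11472/14597 -257/14597; 3567/14597 -17835/58388]
step 1: x' = x̄ + K·y = [10150/14597, 16515/29194]
step 1: P' = (I − K·H)·P̄ = [11472/14597 -3567/14597; -3567/14597 22591/58388]

step 0: x' = [-572/257, 306/257], P' = [204/257 -66/257; -66/257 209/514]
step 1: x' = [10150/14597, 16515/29194], P' = [11472/14597 -3567/14597; -3567/14597 22591/58388]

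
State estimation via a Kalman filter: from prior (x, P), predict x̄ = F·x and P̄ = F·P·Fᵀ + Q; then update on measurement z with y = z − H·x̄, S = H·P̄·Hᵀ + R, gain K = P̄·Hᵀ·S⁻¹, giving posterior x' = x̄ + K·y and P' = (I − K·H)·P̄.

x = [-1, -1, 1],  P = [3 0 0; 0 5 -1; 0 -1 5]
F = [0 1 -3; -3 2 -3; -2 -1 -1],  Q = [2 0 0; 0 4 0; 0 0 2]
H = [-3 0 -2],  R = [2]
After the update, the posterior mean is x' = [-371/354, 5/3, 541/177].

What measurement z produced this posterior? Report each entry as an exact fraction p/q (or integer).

z = [-3]

x̄ = F·x = [-4, -2, 2]
P̄ = F·P·Fᵀ + Q = [58 64 8; 64 108 22; 8 22 22]
S = H·P̄·Hᵀ + R = [708]
K = P̄·Hᵀ·S⁻¹ = [-95/354; -1/3; -17/177]
x' − x̄ = [1045/354, 11/3, 187/177] = K·y
y = (KᵀK)⁻¹·Kᵀ·(x' − x̄) = [-11]
z = y + H·x̄ = [-11] + [8] = [-3]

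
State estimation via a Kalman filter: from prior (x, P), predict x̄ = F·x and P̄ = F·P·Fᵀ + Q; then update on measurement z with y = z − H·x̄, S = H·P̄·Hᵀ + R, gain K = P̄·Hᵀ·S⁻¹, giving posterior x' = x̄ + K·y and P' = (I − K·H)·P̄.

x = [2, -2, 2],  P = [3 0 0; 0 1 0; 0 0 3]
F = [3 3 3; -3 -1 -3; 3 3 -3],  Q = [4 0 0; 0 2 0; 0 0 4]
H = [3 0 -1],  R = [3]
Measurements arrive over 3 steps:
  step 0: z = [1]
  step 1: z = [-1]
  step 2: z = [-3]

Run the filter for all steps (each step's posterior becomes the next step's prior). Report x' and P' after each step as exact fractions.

step 0: x' = [-702/619, -2326/619, -2794/619], P' = [4609/619 -3027/619 13251/619; -3027/619 7059/619 -8577/619; 13251/619 -8577/619 39873/619]
step 1: x' = [-39233214/6643489, -23075186/6643489, -110902922/6643489], P' = [110505157/6643489 58786605/6643489 326126559/6643489; 58786605/6643489 78462299/6643489 182198835/6643489; 326126559/6643489 182198835/6643489 982137837/6643489]
step 2: x' = [-326065486026/225947839267, 303269308898/225947839267, -295298675286/225947839267], P' = [2236235091061/225947839267 1052199992253/225947839267 6503493311391/225947839267; 1052199992253/225947839267 2089175240599/225947839267 3343513496283/225947839267; 6503493311391/225947839267 3343513496283/225947839267 19572627775197/225947839267]

step 0: x̄ = F·x = [6, -10, -6]
step 0: P̄ = F·P·Fᵀ + Q = [67 -57 9; -57 57 -3; 9 -3 67]
step 0: y = z − H·x̄ = [-23]
step 0: S = H·P̄·Hᵀ + R = [619]
step 0: K = P̄·Hᵀ·S⁻¹ = [192/619; -168/619; -40/619]
step 0: x' = x̄ + K·y = [-702/619, -2326/619, -2794/619]
step 0: P' = (I − K·H)·P̄ = [4609/619 -3027/619 13251/619; -3027/619 7059/619 -8577/619; 13251/619 -8577/619 39873/619]
step 1: x̄ = F·x = [-17466/619, 12814/619, -702/619]
step 1: P̄ = F·P·Fᵀ + Q = [495991/619 -520785/619 -308331/619; -520785/619 577529/619 383985/619; -308331/619 383985/619 327727/619]
step 1: y = z − H·x̄ = [51077/619]
step 1: S = H·P̄·Hᵀ + R = [6643489/619]
step 1: K = P̄·Hᵀ·S⁻¹ = [1796304/6643489; -1946340/6643489; -1252720/6643489]
step 1: x' = x̄ + K·y = [-39233214/6643489, -23075186/6643489, -110902922/6643489]
step 1: P' = (I − K·H)·P̄ = [110505157/6643489 58786605/6643489 326126559/6643489; 58786605/6643489 78462299/6643489 182198835/6643489; 326126559/6643489 182198835/6643489 982137837/6643489]
step 2: x̄ = F·x = [-519633966/6643489, 473483594/6643489, 145783566/6643489]
step 2: P̄ = F·P·Fᵀ + Q = [20774537575/6643489 -18831277185/6643489 -6080374539/6643489; -18831277185/6643489 17241726925/6643489 5810674953/6643489; -6080374539/6643489 5810674953/6643489 2474823391/6643489]
step 2: y = z − H·x̄ = [1684754997/6643489]
step 2: S = H·P̄·Hᵀ + R = [225947839267/6643489]
step 2: K = P̄·Hᵀ·S⁻¹ = [68403987264/225947839267; -62304506508/225947839267; -20715947008/225947839267]
step 2: x' = x̄ + K·y = [-326065486026/225947839267, 303269308898/225947839267, -295298675286/225947839267]
step 2: P' = (I − K·H)·P̄ = [2236235091061/225947839267 1052199992253/225947839267 6503493311391/225947839267; 1052199992253/225947839267 2089175240599/225947839267 3343513496283/225947839267; 6503493311391/225947839267 3343513496283/225947839267 19572627775197/225947839267]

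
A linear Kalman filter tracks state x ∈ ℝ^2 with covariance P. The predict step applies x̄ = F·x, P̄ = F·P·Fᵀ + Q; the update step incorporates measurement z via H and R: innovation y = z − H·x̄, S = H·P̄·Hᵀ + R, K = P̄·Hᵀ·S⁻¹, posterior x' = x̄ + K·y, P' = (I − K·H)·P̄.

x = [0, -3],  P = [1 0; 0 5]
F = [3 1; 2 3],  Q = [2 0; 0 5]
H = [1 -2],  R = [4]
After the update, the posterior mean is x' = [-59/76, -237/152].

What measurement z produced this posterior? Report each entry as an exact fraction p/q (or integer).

z = [2]

x̄ = F·x = [-3, -9]
P̄ = F·P·Fᵀ + Q = [16 21; 21 54]
S = H·P̄·Hᵀ + R = [152]
K = P̄·Hᵀ·S⁻¹ = [-13/76; -87/152]
x' − x̄ = [169/76, 1131/152] = K·y
y = (KᵀK)⁻¹·Kᵀ·(x' − x̄) = [-13]
z = y + H·x̄ = [-13] + [15] = [2]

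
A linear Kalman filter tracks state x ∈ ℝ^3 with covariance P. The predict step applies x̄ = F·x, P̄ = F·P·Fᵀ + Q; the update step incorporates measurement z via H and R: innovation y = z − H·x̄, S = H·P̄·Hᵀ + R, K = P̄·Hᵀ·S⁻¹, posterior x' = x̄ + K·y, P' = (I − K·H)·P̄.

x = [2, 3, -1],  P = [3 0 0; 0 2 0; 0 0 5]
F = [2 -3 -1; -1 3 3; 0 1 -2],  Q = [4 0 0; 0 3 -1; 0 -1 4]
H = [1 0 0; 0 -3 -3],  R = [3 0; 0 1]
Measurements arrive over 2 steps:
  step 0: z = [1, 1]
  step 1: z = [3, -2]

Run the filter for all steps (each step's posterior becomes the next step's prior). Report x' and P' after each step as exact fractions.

step 0: x̄ = F·x = [-4, 4, 5]
step 0: P̄ = F·P·Fᵀ + Q = [39 -39 4; -39 69 -25; 4 -25 26]
step 0: y = z − H·x̄ = [5, 28]
step 0: S = H·P̄·Hᵀ + R = [42 105; 105 406]
step 0: K = P̄·Hᵀ·S⁻¹ = [229/287 15/287; -94/287 -69/287; 277/861 -26/287]
step 0: x' = x̄ + K·y = [417/287, -1254/287, 3506/861]
step 0: P' = (I − K·H)·P̄ = [687/287 -282/287 277/287; -282/287 7029/287 -7006/287; 277/287 -7006/287 21044/861]
step 1: x̄ = F·x = [10282/861, -673/287, -10774/861]
step 1: P̄ = F·P·Fᵀ + Q = [103235/861 -2206/287 -131279/861; -2206/287 1863/287 566/287; -131279/861 566/287 192779/861]
step 1: y = z − H·x̄ = [-7699/861, -13367/287]
step 1: S = H·P̄·Hᵀ + R = [105818/861 137897/287; 137897/287 605579/287]
step 1: K = P̄·Hᵀ·S⁻¹ = [133419518/171570995 8687511/171570995; -4844661/34314199 690276/34314199; 23258026/171570995 -60394803/171570995]
step 1: x' = x̄ + K·y = [451240677/171570995, -69293938/34314199, 457982059/171570995]
step 1: P' = (I − K·H)·P̄ = [400258554/171570995 -14533983/34314199 69774078/171570995; -14533983/34314199 203031609/34314199 -203261701/34314199; 69774078/171570995 -203261701/34314199 1036440106/171570995]

step 0: x' = [417/287, -1254/287, 3506/861], P' = [687/287 -282/287 277/287; -282/287 7029/287 -7006/287; 277/287 -7006/287 21044/861]
step 1: x' = [451240677/171570995, -69293938/34314199, 457982059/171570995], P' = [400258554/171570995 -14533983/34314199 69774078/171570995; -14533983/34314199 203031609/34314199 -203261701/34314199; 69774078/171570995 -203261701/34314199 1036440106/171570995]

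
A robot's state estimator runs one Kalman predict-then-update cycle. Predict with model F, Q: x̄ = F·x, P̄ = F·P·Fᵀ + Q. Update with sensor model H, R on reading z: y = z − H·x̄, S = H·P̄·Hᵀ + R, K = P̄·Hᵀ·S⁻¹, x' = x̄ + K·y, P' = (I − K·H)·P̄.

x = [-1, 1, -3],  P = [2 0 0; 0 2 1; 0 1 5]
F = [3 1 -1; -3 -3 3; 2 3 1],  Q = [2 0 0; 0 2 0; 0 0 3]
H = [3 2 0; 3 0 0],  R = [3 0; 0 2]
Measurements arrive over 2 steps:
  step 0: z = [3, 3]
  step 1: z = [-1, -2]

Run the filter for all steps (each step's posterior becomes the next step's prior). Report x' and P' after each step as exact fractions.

step 0: x' = [20479/20155, -1323/4031, 4942/20155], P' = [4438/20155 -1326/4031 1754/20155; -1326/4031 4902/4031 228/4031; 1754/20155 228/4031 681667/20155]
step 1: x' = [-420971836/731358691, 403875622/731358691, 2216966559/731358691], P' = [159363966/731358691 -244747494/731358691 -112522982/731358691; -244747494/731358691 909241518/731358691 251784228/731358691; -112522982/731358691 251784228/731358691 11650011187/731358691]

step 0: x̄ = F·x = [1, -9, -2]
step 0: P̄ = F·P·Fᵀ + Q = [25 -33 11; -33 65 -9; 11 -9 40]
step 0: y = z − H·x̄ = [18, 0]
step 0: S = H·P̄·Hᵀ + R = [92 27; 27 227]
step 0: K = P̄·Hᵀ·S⁻¹ = [18/20155 6657/20155; 1942/4031 -1989/4031; 2514/20155 2631/20155]
step 0: x' = x̄ + K·y = [20479/20155, -1323/4031, 4942/20155]
step 0: P' = (I − K·H)·P̄ = [4438/20155 -1326/4031 1754/20155; -1326/4031 4902/4031 228/4031; 1754/20155 228/4031 681667/20155]
step 1: x̄ = F·x = [344/139, -26766/20155, 5211/4031]
step 1: P̄ = F·P·Fᵀ + Q = [5061/139 -14145/139 -4517/139; -14145/139 6264413/20155 381867/4031; -4517/139 381867/4031 182954/4031]
step 1: y = z − H·x̄ = [-116263/20155, -1310/139]
step 1: S = H·P̄·Hᵀ + R = [7110422/20155 -39321/139; -39321/139 45827/139]
step 1: K = P̄·Hᵀ·S⁻¹ = [-3801030/731358691 239045949/731358691; 361413518/731358691 -367121241/731358691; 55333170/731358691 -168784473/731358691]
step 1: x' = x̄ + K·y = [-420971836/731358691, 403875622/731358691, 2216966559/731358691]
step 1: P' = (I − K·H)·P̄ = [159363966/731358691 -244747494/731358691 -112522982/731358691; -244747494/731358691 909241518/731358691 251784228/731358691; -112522982/731358691 251784228/731358691 11650011187/731358691]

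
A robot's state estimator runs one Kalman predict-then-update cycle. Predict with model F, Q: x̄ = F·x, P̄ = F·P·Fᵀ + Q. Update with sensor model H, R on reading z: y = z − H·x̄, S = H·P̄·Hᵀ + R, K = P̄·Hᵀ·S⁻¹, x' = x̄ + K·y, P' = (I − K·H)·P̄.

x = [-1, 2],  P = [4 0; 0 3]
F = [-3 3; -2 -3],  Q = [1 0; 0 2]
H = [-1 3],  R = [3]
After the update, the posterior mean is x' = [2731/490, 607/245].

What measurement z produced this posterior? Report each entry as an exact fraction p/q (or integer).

x̄ = F·x = [9, -4]
P̄ = F·P·Fᵀ + Q = [64 -3; -3 45]
S = H·P̄·Hᵀ + R = [490]
K = P̄·Hᵀ·S⁻¹ = [-73/490; 69/245]
x' − x̄ = [-1679/490, 1587/245] = K·y
y = (KᵀK)⁻¹·Kᵀ·(x' − x̄) = [23]
z = y + H·x̄ = [23] + [-21] = [2]

z = [2]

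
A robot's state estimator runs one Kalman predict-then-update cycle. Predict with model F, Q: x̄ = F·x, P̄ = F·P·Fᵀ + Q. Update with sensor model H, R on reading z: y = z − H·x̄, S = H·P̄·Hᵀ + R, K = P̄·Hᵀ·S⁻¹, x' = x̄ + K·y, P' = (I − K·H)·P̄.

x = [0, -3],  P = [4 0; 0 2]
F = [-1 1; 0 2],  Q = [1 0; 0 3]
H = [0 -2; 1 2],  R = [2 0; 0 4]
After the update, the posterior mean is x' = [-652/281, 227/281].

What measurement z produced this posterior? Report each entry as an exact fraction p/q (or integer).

z = [-3, -2]

x̄ = F·x = [-3, -6]
P̄ = F·P·Fᵀ + Q = [7 4; 4 11]
S = H·P̄·Hᵀ + R = [46 -52; -52 71]
K = P̄·Hᵀ·S⁻¹ = [106/281 137/281; -105/281 26/281]
x' − x̄ = [191/281, 1913/281] = K·y
y = (KᵀK)⁻¹·Kᵀ·(x' − x̄) = [-15, 13]
z = y + H·x̄ = [-15, 13] + [12, -15] = [-3, -2]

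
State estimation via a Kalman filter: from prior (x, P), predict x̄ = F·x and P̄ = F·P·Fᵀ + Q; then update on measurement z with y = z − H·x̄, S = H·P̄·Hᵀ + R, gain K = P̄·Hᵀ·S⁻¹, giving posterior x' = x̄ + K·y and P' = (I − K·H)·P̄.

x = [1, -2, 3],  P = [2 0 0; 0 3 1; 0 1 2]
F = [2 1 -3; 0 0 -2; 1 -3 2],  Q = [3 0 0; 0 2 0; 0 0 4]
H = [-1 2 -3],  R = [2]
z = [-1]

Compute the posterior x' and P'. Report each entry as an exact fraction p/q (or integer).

x̄ = F·x = [-9, -6, 13]
P̄ = F·P·Fᵀ + Q = [26 10 -6; 10 10 -2; -6 -2 29]
y = z − H·x̄ = [41]
S = H·P̄·Hᵀ + R = [277]
K = P̄·Hᵀ·S⁻¹ = [12/277; 16/277; -85/277]
x' = x̄ + K·y = [-2001/277, -1006/277, 116/277]
P' = (I − K·H)·P̄ = [7058/277 2578/277 -642/277; 2578/277 2514/277 806/277; -642/277 806/277 808/277]

x' = [-2001/277, -1006/277, 116/277]
P' = [7058/277 2578/277 -642/277; 2578/277 2514/277 806/277; -642/277 806/277 808/277]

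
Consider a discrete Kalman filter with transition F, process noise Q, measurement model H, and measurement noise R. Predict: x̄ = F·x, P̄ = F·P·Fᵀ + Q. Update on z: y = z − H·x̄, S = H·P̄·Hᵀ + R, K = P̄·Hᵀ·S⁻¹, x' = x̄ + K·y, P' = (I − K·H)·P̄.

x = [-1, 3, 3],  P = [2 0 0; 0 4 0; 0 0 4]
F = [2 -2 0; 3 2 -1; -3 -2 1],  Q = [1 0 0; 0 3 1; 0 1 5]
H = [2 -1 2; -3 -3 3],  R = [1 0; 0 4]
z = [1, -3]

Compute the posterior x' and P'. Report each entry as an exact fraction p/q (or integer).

x' = [129956/218397, 55577/145598, 21265/436794]
P' = [78904/218397 -57305/72799 -134159/218397; -57305/72799 476941/145598 343499/145598; -134159/218397 343499/145598 816611/436794]

x̄ = F·x = [-8, 0, 0]
P̄ = F·P·Fᵀ + Q = [25 -4 4; -4 41 -37; 4 -37 43]
y = z − H·x̄ = [17, -27]
S = H·P̄·Hᵀ + R = [510 576; 576 1507]
K = P̄·Hᵀ·S⁻¹ = [61405/218397 -10287/72799; -19163/145598 -7062/72799; 66089/436794 6804/72799]
x' = x̄ + K·y = [129956/218397, 55577/145598, 21265/436794]
P' = (I − K·H)·P̄ = [78904/218397 -57305/72799 -134159/218397; -57305/72799 476941/145598 343499/145598; -134159/218397 343499/145598 816611/436794]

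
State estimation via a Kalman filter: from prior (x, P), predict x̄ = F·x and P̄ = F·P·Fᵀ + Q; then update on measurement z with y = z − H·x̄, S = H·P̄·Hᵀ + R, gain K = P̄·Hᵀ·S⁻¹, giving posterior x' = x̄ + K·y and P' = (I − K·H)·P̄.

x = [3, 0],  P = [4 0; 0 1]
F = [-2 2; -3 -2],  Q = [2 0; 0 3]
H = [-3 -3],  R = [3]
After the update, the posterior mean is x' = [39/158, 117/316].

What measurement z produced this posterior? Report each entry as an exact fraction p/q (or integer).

z = [-2]

x̄ = F·x = [-6, -9]
P̄ = F·P·Fᵀ + Q = [22 20; 20 43]
S = H·P̄·Hᵀ + R = [948]
K = P̄·Hᵀ·S⁻¹ = [-21/158; -63/316]
x' − x̄ = [987/158, 2961/316] = K·y
y = (KᵀK)⁻¹·Kᵀ·(x' − x̄) = [-47]
z = y + H·x̄ = [-47] + [45] = [-2]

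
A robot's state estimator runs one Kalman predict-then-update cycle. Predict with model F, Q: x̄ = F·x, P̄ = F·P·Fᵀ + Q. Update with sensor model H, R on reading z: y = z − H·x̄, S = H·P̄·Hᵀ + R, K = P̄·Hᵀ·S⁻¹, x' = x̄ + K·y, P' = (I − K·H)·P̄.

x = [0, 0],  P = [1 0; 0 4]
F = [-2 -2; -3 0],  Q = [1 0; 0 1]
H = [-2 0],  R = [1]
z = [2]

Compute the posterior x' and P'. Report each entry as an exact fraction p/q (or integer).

x̄ = F·x = [0, 0]
P̄ = F·P·Fᵀ + Q = [21 6; 6 10]
y = z − H·x̄ = [2]
S = H·P̄·Hᵀ + R = [85]
K = P̄·Hᵀ·S⁻¹ = [-42/85; -12/85]
x' = x̄ + K·y = [-84/85, -24/85]
P' = (I − K·H)·P̄ = [21/85 6/85; 6/85 706/85]

x' = [-84/85, -24/85]
P' = [21/85 6/85; 6/85 706/85]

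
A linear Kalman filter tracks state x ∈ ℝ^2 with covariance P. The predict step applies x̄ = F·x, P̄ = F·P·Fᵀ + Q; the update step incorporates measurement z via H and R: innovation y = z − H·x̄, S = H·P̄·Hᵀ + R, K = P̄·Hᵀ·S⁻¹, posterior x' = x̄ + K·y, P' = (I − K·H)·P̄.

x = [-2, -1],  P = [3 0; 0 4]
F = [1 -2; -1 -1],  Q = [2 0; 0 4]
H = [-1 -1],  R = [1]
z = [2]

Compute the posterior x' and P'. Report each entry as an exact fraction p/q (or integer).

x̄ = F·x = [0, 3]
P̄ = F·P·Fᵀ + Q = [21 5; 5 11]
y = z − H·x̄ = [5]
S = H·P̄·Hᵀ + R = [43]
K = P̄·Hᵀ·S⁻¹ = [-26/43; -16/43]
x' = x̄ + K·y = [-130/43, 49/43]
P' = (I − K·H)·P̄ = [227/43 -201/43; -201/43 217/43]

x' = [-130/43, 49/43]
P' = [227/43 -201/43; -201/43 217/43]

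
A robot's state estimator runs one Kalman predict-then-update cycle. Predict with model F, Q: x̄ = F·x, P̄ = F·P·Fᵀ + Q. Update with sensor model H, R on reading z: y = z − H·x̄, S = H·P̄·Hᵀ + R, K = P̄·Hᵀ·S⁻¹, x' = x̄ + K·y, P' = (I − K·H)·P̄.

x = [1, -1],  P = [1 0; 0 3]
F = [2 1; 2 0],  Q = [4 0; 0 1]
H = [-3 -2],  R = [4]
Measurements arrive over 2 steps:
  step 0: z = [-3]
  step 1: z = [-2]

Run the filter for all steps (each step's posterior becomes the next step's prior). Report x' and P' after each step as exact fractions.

step 0: x' = [7/171, 254/171], P' = [200/171 -218/171; -218/171 371/171]
step 1: x' = [17334/17783, -7238/17783], P' = [23160/17783 -27386/17783; -27386/17783 47147/17783]

step 0: x̄ = F·x = [1, 2]
step 0: P̄ = F·P·Fᵀ + Q = [11 4; 4 5]
step 0: y = z − H·x̄ = [4]
step 0: S = H·P̄·Hᵀ + R = [171]
step 0: K = P̄·Hᵀ·S⁻¹ = [-41/171; -22/171]
step 0: x' = x̄ + K·y = [7/171, 254/171]
step 0: P' = (I − K·H)·P̄ = [200/171 -218/171; -218/171 371/171]
step 1: x̄ = F·x = [268/171, 14/171]
step 1: P̄ = F·P·Fᵀ + Q = [983/171 364/171; 364/171 971/171]
step 1: y = z − H·x̄ = [490/171]
step 1: S = H·P̄·Hᵀ + R = [17783/171]
step 1: K = P̄·Hᵀ·S⁻¹ = [-3677/17783; -3034/17783]
step 1: x' = x̄ + K·y = [17334/17783, -7238/17783]
step 1: P' = (I − K·H)·P̄ = [23160/17783 -27386/17783; -27386/17783 47147/17783]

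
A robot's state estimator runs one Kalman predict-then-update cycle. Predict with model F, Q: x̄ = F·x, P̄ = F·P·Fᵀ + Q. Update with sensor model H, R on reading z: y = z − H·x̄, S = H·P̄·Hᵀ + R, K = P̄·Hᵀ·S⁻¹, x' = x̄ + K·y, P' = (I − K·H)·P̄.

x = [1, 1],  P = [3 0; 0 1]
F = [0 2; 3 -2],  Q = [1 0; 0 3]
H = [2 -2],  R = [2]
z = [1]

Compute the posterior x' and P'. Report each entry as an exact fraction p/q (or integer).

x̄ = F·x = [2, 1]
P̄ = F·P·Fᵀ + Q = [5 -4; -4 34]
y = z − H·x̄ = [-1]
S = H·P̄·Hᵀ + R = [190]
K = P̄·Hᵀ·S⁻¹ = [9/95; -2/5]
x' = x̄ + K·y = [181/95, 7/5]
P' = (I − K·H)·P̄ = [313/95 16/5; 16/5 18/5]

x' = [181/95, 7/5]
P' = [313/95 16/5; 16/5 18/5]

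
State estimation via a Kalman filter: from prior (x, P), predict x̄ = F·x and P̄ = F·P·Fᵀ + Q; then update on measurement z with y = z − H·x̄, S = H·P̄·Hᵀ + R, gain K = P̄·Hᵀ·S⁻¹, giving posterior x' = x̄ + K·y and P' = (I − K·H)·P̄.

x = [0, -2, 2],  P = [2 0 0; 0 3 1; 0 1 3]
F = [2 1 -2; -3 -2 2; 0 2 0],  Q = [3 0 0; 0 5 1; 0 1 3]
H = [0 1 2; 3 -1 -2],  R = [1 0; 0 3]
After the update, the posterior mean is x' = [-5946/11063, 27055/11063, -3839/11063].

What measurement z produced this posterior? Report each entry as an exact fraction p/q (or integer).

x̄ = F·x = [-6, 8, -4]
P̄ = F·P·Fᵀ + Q = [22 -24 2; -24 39 -7; 2 -7 15]
S = H·P̄·Hᵀ + R = [72 -131; -131 392]
K = P̄·Hᵀ·S⁻¹ = [3426/11063 3572/11063; -2907/11063 -3709/11063; 6789/11063 1789/11063]
x' − x̄ = [60432/11063, -61449/11063, 40413/11063] = K·y
y = (KᵀK)⁻¹·Kᵀ·(x' − x̄) = [2, 15]
z = y + H·x̄ = [2, 15] + [0, -18] = [2, -3]

z = [2, -3]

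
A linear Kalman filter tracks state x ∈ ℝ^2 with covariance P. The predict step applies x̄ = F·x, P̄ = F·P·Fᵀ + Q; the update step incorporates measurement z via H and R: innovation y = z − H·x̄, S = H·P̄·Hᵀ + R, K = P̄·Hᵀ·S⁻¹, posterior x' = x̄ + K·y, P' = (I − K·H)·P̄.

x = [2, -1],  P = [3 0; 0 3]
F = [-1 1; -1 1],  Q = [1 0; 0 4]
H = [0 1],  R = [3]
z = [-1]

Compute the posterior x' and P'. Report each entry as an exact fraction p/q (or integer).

x' = [-27/13, -19/13]
P' = [55/13 18/13; 18/13 30/13]

x̄ = F·x = [-3, -3]
P̄ = F·P·Fᵀ + Q = [7 6; 6 10]
y = z − H·x̄ = [2]
S = H·P̄·Hᵀ + R = [13]
K = P̄·Hᵀ·S⁻¹ = [6/13; 10/13]
x' = x̄ + K·y = [-27/13, -19/13]
P' = (I − K·H)·P̄ = [55/13 18/13; 18/13 30/13]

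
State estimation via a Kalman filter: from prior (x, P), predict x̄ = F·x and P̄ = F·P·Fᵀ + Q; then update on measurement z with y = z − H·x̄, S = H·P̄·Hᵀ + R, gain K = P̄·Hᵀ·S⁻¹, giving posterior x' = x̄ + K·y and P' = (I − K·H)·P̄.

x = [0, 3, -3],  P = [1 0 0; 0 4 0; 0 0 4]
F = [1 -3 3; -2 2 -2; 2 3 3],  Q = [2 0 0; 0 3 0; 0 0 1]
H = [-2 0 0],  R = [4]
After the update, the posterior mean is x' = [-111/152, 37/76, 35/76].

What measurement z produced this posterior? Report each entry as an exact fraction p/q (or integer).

x̄ = F·x = [-18, 12, 0]
P̄ = F·P·Fᵀ + Q = [75 -50 2; -50 39 -4; 2 -4 77]
S = H·P̄·Hᵀ + R = [304]
K = P̄·Hᵀ·S⁻¹ = [-75/152; 25/76; -1/76]
x' − x̄ = [2625/152, -875/76, 35/76] = K·y
y = (KᵀK)⁻¹·Kᵀ·(x' − x̄) = [-35]
z = y + H·x̄ = [-35] + [36] = [1]

z = [1]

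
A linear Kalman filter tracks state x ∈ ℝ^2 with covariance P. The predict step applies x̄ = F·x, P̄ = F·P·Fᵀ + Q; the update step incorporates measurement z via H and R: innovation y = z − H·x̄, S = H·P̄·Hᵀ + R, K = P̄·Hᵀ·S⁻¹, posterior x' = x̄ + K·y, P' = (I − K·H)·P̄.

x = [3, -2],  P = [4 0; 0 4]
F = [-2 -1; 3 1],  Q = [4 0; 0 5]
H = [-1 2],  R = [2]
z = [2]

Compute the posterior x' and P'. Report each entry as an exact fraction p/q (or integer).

x' = [4/159, 169/159]
P' = [616/159 268/159; 268/159 193/159]

x̄ = F·x = [-4, 7]
P̄ = F·P·Fᵀ + Q = [24 -28; -28 45]
y = z − H·x̄ = [-16]
S = H·P̄·Hᵀ + R = [318]
K = P̄·Hᵀ·S⁻¹ = [-40/159; 59/159]
x' = x̄ + K·y = [4/159, 169/159]
P' = (I − K·H)·P̄ = [616/159 268/159; 268/159 193/159]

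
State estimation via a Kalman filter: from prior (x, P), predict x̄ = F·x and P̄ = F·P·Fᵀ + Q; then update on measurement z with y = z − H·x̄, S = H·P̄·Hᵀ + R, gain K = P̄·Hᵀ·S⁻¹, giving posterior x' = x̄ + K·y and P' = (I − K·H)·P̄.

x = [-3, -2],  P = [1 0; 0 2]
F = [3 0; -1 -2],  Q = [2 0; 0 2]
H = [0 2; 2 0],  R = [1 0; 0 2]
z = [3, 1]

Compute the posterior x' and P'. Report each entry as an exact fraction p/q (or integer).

x' = [40/321, 1514/963]
P' = [51/107 -1/321; -1/321 235/963]

x̄ = F·x = [-9, 7]
P̄ = F·P·Fᵀ + Q = [11 -3; -3 11]
y = z − H·x̄ = [-11, 19]
S = H·P̄·Hᵀ + R = [45 -12; -12 46]
K = P̄·Hᵀ·S⁻¹ = [-2/321 51/107; 470/963 -1/321]
x' = x̄ + K·y = [40/321, 1514/963]
P' = (I − K·H)·P̄ = [51/107 -1/321; -1/321 235/963]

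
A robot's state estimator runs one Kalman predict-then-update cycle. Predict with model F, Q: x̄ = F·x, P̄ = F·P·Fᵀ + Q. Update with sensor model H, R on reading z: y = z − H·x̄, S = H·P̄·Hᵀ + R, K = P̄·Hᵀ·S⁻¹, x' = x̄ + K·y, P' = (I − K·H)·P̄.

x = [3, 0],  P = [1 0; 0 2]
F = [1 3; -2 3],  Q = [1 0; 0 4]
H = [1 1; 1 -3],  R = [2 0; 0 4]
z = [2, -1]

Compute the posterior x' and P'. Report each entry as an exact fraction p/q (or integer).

x' = [457/243, 146/243]
P' = [1492/1215 164/1215; 164/1215 448/1215]

x̄ = F·x = [3, -6]
P̄ = F·P·Fᵀ + Q = [20 16; 16 26]
y = z − H·x̄ = [5, -22]
S = H·P̄·Hᵀ + R = [80 -90; -90 162]
K = P̄·Hᵀ·S⁻¹ = [92/135 50/243; 34/135 -59/243]
x' = x̄ + K·y = [457/243, 146/243]
P' = (I − K·H)·P̄ = [1492/1215 164/1215; 164/1215 448/1215]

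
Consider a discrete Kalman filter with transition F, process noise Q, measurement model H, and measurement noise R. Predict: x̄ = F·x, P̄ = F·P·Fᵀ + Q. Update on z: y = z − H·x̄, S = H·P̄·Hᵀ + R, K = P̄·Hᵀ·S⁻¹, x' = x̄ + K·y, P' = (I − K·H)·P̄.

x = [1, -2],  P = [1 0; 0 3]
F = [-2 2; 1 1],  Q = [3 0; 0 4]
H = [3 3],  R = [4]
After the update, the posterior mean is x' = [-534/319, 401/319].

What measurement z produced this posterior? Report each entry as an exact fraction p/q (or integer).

z = [-1]

x̄ = F·x = [-6, -1]
P̄ = F·P·Fᵀ + Q = [19 4; 4 8]
S = H·P̄·Hᵀ + R = [319]
K = P̄·Hᵀ·S⁻¹ = [69/319; 36/319]
x' − x̄ = [1380/319, 720/319] = K·y
y = (KᵀK)⁻¹·Kᵀ·(x' − x̄) = [20]
z = y + H·x̄ = [20] + [-21] = [-1]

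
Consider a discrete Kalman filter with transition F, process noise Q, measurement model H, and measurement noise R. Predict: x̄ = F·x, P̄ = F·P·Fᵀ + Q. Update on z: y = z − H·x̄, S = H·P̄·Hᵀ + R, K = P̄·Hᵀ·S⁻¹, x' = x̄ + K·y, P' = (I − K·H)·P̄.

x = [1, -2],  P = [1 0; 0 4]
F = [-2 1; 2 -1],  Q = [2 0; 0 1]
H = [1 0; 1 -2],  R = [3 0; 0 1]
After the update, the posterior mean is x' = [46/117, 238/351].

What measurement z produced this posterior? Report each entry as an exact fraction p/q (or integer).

x̄ = F·x = [-4, 4]
P̄ = F·P·Fᵀ + Q = [10 -8; -8 9]
S = H·P̄·Hᵀ + R = [13 26; 26 79]
K = P̄·Hᵀ·S⁻¹ = [38/117 2/9; 44/351 -10/27]
x' − x̄ = [514/117, -1166/351] = K·y
y = (KᵀK)⁻¹·Kᵀ·(x' − x̄) = [6, 11]
z = y + H·x̄ = [6, 11] + [-4, -12] = [2, -1]

z = [2, -1]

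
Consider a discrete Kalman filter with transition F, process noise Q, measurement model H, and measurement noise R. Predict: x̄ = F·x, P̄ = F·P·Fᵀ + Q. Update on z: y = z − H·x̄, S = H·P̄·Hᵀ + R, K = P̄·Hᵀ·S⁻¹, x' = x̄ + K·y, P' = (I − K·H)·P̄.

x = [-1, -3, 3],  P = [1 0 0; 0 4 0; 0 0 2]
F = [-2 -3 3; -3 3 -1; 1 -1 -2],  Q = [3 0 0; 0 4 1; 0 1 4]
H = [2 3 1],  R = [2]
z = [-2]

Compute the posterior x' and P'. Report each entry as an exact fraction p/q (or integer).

x̄ = F·x = [20, -9, -4]
P̄ = F·P·Fᵀ + Q = [61 -36 -2; -36 51 -10; -2 -10 17]
y = z − H·x̄ = [-11]
S = H·P̄·Hᵀ + R = [222]
K = P̄·Hᵀ·S⁻¹ = [2/37; 71/222; -17/222]
x' = x̄ + K·y = [718/37, -2779/222, -701/222]
P' = (I − K·H)·P̄ = [2233/37 -1474/37 -40/37; -1474/37 6281/222 -1013/222; -40/37 -1013/222 3485/222]

x' = [718/37, -2779/222, -701/222]
P' = [2233/37 -1474/37 -40/37; -1474/37 6281/222 -1013/222; -40/37 -1013/222 3485/222]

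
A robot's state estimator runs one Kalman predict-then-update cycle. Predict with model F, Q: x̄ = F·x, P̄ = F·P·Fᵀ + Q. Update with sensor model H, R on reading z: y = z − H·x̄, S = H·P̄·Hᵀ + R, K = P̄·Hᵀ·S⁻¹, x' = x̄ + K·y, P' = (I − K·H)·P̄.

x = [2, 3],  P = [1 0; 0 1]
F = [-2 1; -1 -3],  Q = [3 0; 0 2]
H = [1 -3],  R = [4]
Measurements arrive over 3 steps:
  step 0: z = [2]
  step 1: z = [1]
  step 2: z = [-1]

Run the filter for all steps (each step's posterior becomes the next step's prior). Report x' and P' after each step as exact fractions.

step 0: x̄ = F·x = [-1, -11]
step 0: P̄ = F·P·Fᵀ + Q = [8 -1; -1 12]
step 0: y = z − H·x̄ = [-30]
step 0: S = H·P̄·Hᵀ + R = [126]
step 0: K = P̄·Hᵀ·S⁻¹ = [11/126; -37/126]
step 0: x' = x̄ + K·y = [-76/21, -46/21]
step 0: P' = (I − K·H)·P̄ = [887/126 281/126; 281/126 143/126]
step 1: x̄ = F·x = [106/21, 214/21]
step 1: P̄ = F·P·Fᵀ + Q = [2945/126 1375/63; 1375/63 2056/63]
step 1: y = z − H·x̄ = [557/21]
step 1: S = H·P̄·Hᵀ + R = [23957/126]
step 1: K = P̄·Hᵀ·S⁻¹ = [-5305/23957; -9586/23957]
step 1: x' = x̄ + K·y = [-19783/23957, -10124/23957]
step 1: P' = (I − K·H)·P̄ = [336590/23957 119270/23957; 119270/23957 52538/23957]
step 2: x̄ = F·x = [29442/23957, 50155/23957]
step 2: P̄ = F·P·Fᵀ + Q = [993689/23957 1111916/23957; 1111916/23957 1572966/23957]
step 2: y = z − H·x̄ = [97066/23957]
step 2: S = H·P̄·Hᵀ + R = [8574715/23957]
step 2: K = P̄·Hᵀ·S⁻¹ = [-2342059/8574715; -3606982/8574715]
step 2: x' = x̄ + K·y = [1048648/8574715, 3337209/8574715]
step 2: P' = (I − K·H)·P̄ = [126700322/8574715 45356186/8574715; 45356186/8574715 19928038/8574715]

step 0: x' = [-76/21, -46/21], P' = [887/126 281/126; 281/126 143/126]
step 1: x' = [-19783/23957, -10124/23957], P' = [336590/23957 119270/23957; 119270/23957 52538/23957]
step 2: x' = [1048648/8574715, 3337209/8574715], P' = [126700322/8574715 45356186/8574715; 45356186/8574715 19928038/8574715]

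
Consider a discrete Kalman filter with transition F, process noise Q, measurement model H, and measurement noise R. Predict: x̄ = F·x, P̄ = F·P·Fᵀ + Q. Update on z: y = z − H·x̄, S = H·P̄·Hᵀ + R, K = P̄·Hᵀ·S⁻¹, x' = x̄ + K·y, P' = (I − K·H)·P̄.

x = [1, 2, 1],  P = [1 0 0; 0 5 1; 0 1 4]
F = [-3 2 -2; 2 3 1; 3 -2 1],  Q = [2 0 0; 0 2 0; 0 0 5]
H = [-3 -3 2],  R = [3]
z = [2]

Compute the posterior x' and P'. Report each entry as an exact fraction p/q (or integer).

x̄ = F·x = [-1, 9, 0]
P̄ = F·P·Fᵀ + Q = [39 12 -31; 12 61 -19; -31 -19 34]
y = z − H·x̄ = [26]
S = H·P̄·Hᵀ + R = [1855]
K = P̄·Hᵀ·S⁻¹ = [-43/371; -257/1855; 218/1855]
x' = x̄ + K·y = [-1489/371, 10013/1855, 5668/1855]
P' = (I − K·H)·P̄ = [5224/371 -6599/371 -2127/371; -6599/371 47106/1855 20781/1855; -2127/371 20781/1855 15546/1855]

x' = [-1489/371, 10013/1855, 5668/1855]
P' = [5224/371 -6599/371 -2127/371; -6599/371 47106/1855 20781/1855; -2127/371 20781/1855 15546/1855]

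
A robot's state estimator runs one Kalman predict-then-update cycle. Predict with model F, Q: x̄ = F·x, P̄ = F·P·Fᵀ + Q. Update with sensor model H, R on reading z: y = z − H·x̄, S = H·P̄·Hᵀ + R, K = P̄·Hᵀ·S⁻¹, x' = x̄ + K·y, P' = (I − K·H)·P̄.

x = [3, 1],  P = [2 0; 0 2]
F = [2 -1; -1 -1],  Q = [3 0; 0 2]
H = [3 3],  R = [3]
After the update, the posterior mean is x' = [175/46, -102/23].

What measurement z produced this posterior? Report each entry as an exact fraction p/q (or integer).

z = [-2]

x̄ = F·x = [5, -4]
P̄ = F·P·Fᵀ + Q = [13 -2; -2 6]
S = H·P̄·Hᵀ + R = [138]
K = P̄·Hᵀ·S⁻¹ = [11/46; 2/23]
x' − x̄ = [-55/46, -10/23] = K·y
y = (KᵀK)⁻¹·Kᵀ·(x' − x̄) = [-5]
z = y + H·x̄ = [-5] + [3] = [-2]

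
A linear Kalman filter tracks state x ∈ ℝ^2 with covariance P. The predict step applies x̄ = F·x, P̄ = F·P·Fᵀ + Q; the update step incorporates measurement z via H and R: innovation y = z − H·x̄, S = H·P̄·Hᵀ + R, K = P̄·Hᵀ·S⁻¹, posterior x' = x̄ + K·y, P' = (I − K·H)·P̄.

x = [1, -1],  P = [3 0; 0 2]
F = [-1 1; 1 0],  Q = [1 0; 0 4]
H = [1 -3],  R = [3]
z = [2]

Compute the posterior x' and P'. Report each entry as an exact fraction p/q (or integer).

x̄ = F·x = [-2, 1]
P̄ = F·P·Fᵀ + Q = [6 -3; -3 7]
y = z − H·x̄ = [7]
S = H·P̄·Hᵀ + R = [90]
K = P̄·Hᵀ·S⁻¹ = [1/6; -4/15]
x' = x̄ + K·y = [-5/6, -13/15]
P' = (I − K·H)·P̄ = [7/2 1; 1 3/5]

x' = [-5/6, -13/15]
P' = [7/2 1; 1 3/5]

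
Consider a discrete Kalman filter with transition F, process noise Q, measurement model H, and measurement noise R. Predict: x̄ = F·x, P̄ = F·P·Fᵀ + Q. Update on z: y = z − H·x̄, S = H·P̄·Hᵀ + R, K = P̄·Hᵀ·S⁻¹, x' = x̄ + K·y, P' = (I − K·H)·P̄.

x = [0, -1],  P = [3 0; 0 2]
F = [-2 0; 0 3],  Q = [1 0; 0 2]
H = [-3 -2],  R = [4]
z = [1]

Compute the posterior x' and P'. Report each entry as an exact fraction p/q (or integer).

x̄ = F·x = [0, -3]
P̄ = F·P·Fᵀ + Q = [13 0; 0 20]
y = z − H·x̄ = [-5]
S = H·P̄·Hᵀ + R = [201]
K = P̄·Hᵀ·S⁻¹ = [-13/67; -40/201]
x' = x̄ + K·y = [65/67, -403/201]
P' = (I − K·H)·P̄ = [364/67 -520/67; -520/67 2420/201]

x' = [65/67, -403/201]
P' = [364/67 -520/67; -520/67 2420/201]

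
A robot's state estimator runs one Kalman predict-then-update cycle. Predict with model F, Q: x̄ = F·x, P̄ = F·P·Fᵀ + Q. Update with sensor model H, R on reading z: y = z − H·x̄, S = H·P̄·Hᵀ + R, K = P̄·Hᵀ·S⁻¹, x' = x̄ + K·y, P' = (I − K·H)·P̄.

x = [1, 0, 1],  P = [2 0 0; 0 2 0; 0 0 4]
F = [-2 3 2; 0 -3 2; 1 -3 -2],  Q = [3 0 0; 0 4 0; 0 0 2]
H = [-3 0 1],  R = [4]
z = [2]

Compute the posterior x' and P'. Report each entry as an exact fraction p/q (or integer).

x' = [-173/225, 458/225, -73/225]
P' = [446/675 34/675 646/675; 34/675 25586/675 134/675; 646/675 134/675 2546/675]

x̄ = F·x = [0, 2, -1]
P̄ = F·P·Fᵀ + Q = [45 -2 -38; -2 38 2; -38 2 38]
y = z − H·x̄ = [3]
S = H·P̄·Hᵀ + R = [675]
K = P̄·Hᵀ·S⁻¹ = [-173/675; 8/675; 152/675]
x' = x̄ + K·y = [-173/225, 458/225, -73/225]
P' = (I − K·H)·P̄ = [446/675 34/675 646/675; 34/675 25586/675 134/675; 646/675 134/675 2546/675]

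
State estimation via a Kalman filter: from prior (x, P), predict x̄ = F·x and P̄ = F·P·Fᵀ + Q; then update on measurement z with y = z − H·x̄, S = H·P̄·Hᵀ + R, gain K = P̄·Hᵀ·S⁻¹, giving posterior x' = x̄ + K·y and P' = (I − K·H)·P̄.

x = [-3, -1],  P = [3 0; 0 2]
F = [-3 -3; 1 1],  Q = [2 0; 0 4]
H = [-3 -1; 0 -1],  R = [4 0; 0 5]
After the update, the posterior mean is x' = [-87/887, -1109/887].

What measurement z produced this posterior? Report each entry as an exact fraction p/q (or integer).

x̄ = F·x = [12, -4]
P̄ = F·P·Fᵀ + Q = [47 -15; -15 9]
S = H·P̄·Hᵀ + R = [346 -36; -36 14]
K = P̄·Hᵀ·S⁻¹ = [-306/887 327/1774; 45/887 -909/1774]
x' − x̄ = [-10731/887, 2439/887] = K·y
y = (KᵀK)⁻¹·Kᵀ·(x' − x̄) = [34, -2]
z = y + H·x̄ = [34, -2] + [-32, 4] = [2, 2]

z = [2, 2]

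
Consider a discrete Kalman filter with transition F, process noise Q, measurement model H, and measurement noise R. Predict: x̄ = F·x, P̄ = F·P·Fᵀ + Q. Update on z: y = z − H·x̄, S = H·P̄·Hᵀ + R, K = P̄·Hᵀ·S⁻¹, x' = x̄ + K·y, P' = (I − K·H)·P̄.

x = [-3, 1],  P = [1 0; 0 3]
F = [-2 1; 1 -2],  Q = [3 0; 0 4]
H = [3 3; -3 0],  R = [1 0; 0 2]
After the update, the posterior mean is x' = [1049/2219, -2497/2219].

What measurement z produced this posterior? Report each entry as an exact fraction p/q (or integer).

x̄ = F·x = [7, -5]
P̄ = F·P·Fᵀ + Q = [10 -8; -8 17]
S = H·P̄·Hᵀ + R = [100 -18; -18 92]
K = P̄·Hᵀ·S⁻¹ = [3/2219 -723/2219; 729/2219 1443/4438]
x' − x̄ = [-14484/2219, 8598/2219] = K·y
y = (KᵀK)⁻¹·Kᵀ·(x' − x̄) = [-8, 20]
z = y + H·x̄ = [-8, 20] + [6, -21] = [-2, -1]

z = [-2, -1]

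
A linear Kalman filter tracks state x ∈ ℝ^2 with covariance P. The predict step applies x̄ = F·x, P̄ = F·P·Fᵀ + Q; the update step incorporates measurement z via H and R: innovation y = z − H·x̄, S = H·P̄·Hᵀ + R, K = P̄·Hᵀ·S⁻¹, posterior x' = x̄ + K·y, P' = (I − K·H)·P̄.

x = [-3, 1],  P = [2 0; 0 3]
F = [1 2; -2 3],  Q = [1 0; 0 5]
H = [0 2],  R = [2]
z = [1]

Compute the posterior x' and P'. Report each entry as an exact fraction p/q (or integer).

x' = [-319/81, 49/81]
P' = [823/81 14/81; 14/81 40/81]

x̄ = F·x = [-1, 9]
P̄ = F·P·Fᵀ + Q = [15 14; 14 40]
y = z − H·x̄ = [-17]
S = H·P̄·Hᵀ + R = [162]
K = P̄·Hᵀ·S⁻¹ = [14/81; 40/81]
x' = x̄ + K·y = [-319/81, 49/81]
P' = (I − K·H)·P̄ = [823/81 14/81; 14/81 40/81]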